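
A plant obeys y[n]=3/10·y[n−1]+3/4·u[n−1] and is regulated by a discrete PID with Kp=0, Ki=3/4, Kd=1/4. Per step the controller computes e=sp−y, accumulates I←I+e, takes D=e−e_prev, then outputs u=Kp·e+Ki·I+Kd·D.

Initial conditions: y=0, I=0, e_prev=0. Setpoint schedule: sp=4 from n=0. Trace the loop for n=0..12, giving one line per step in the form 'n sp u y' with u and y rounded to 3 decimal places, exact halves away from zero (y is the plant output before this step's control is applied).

(exact arithmetic carried between steps; '≈' marks a value shown rounded to 6 d.p. or computed from one; I and e_prev carry over from the previous line; the table rounds u and y to 3 d.p., halves away from zero)
n=0: y=0, sp=4, e=sp−y=4; I=4, D=e−e_prev=4; u=0·4+3/4·4+1/4·4=4; next y=3/10·0+3/4·4=3
n=1: y=3, sp=4, e=sp−y=1; I=5, D=e−e_prev=-3; u=0·1+3/4·5+1/4·(-3)=3; next y=3/10·3+3/4·3=3.15
n=2: y=3.15, sp=4, e=sp−y=0.85; I=5.85, D=e−e_prev=-0.15; u=0·0.85+3/4·5.85+1/4·(-0.15)=4.35; next y=3/10·3.15+3/4·4.35=4.2075
n=3: y=4.2075, sp=4, e=sp−y=-0.2075; I=5.6425, D=e−e_prev=-1.0575; u=0·(-0.2075)+3/4·5.6425+1/4·(-1.0575)=3.9675; next y=3/10·4.2075+3/4·3.9675=4.237875
n=4: y=4.237875, sp=4, e=sp−y=-0.237875; I=5.404625, D=e−e_prev=-0.030375; u=0·(-0.237875)+3/4·5.404625+1/4·(-0.030375)=4.045875; next y=3/10·4.237875+3/4·4.045875≈4.305769
n=5: y≈4.305769, sp=4, e=sp−y≈-0.305769; I≈5.098856, D=e−e_prev≈-0.067894; u=0·(-0.305769)+3/4·5.098856+1/4·(-0.067894)≈3.807169; next y=3/10·4.305769+3/4·3.807169≈4.147107
n=6: y≈4.147107, sp=4, e=sp−y≈-0.147107; I≈4.951749, D=e−e_prev≈0.158662; u=0·(-0.147107)+3/4·4.951749+1/4·0.158662≈3.753477; next y=3/10·4.147107+3/4·3.753477≈4.059240
n=7: y≈4.059240, sp=4, e=sp−y≈-0.059240; I≈4.892509, D=e−e_prev≈0.087867; u=0·(-0.059240)+3/4·4.892509+1/4·0.087867≈3.691349; next y=3/10·4.059240+3/4·3.691349≈3.986283
n=8: y≈3.986283, sp=4, e=sp−y≈0.013717; I≈4.906226, D=e−e_prev≈0.072957; u=0·0.013717+3/4·4.906226+1/4·0.072957≈3.697908; next y=3/10·3.986283+3/4·3.697908≈3.969316
n=9: y≈3.969316, sp=4, e=sp−y≈0.030684; I≈4.936909, D=e−e_prev≈0.016967; u=0·0.030684+3/4·4.936909+1/4·0.016967≈3.706924; next y=3/10·3.969316+3/4·3.706924≈3.970988
n=10: y≈3.970988, sp=4, e=sp−y≈0.029012; I≈4.965922, D=e−e_prev≈-0.001671; u=0·0.029012+3/4·4.965922+1/4·(-0.001671)≈3.724023; next y=3/10·3.970988+3/4·3.724023≈3.984314
n=11: y≈3.984314, sp=4, e=sp−y≈0.015686; I≈4.981608, D=e−e_prev≈-0.013326; u=0·0.015686+3/4·4.981608+1/4·(-0.013326)≈3.732874; next y=3/10·3.984314+3/4·3.732874≈3.994950
n=12: y≈3.994950, sp=4, e=sp−y≈0.005050; I≈4.986658, D=e−e_prev≈-0.010636; u=0·0.005050+3/4·4.986658+1/4·(-0.010636)≈3.737334; next y=3/10·3.994950+3/4·3.737334≈4.001486

0 4 4.000 0.000
1 4 3.000 3.000
2 4 4.350 3.150
3 4 3.968 4.208
4 4 4.046 4.238
5 4 3.807 4.306
6 4 3.753 4.147
7 4 3.691 4.059
8 4 3.698 3.986
9 4 3.707 3.969
10 4 3.724 3.971
11 4 3.733 3.984
12 4 3.737 3.995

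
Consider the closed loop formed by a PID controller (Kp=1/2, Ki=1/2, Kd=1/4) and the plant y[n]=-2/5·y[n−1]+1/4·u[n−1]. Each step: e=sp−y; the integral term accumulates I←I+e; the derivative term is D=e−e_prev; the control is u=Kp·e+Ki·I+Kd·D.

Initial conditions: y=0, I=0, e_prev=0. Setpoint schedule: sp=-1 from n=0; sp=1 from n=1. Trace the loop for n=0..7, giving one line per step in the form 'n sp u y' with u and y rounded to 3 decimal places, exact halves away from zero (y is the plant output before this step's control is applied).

0 -1 -1.250 0.000
1 1 1.391 -0.313
2 1 0.487 0.473
3 1 1.622 -0.067
4 1 1.396 0.432
5 1 2.125 0.176
6 1 2.117 0.461
7 1 2.603 0.345

(exact arithmetic carried between steps; '≈' marks a value shown rounded to 6 d.p. or computed from one; I and e_prev carry over from the previous line; the table rounds u and y to 3 d.p., halves away from zero)
n=0: y=0, sp=-1, e=sp−y=-1; I=-1, D=e−e_prev=-1; u=1/2·(-1)+1/2·(-1)+1/4·(-1)=-1.25; next y=-2/5·0+1/4·(-1.25)=-0.3125
n=1: y=-0.3125, sp=1, e=sp−y=1.3125; I=0.3125, D=e−e_prev=2.3125; u=1/2·1.3125+1/2·0.3125+1/4·2.3125=1.390625; next y=-2/5·(-0.3125)+1/4·1.390625≈0.472656
n=2: y≈0.472656, sp=1, e=sp−y≈0.527344; I≈0.839844, D=e−e_prev≈-0.785156; u=1/2·0.527344+1/2·0.839844+1/4·(-0.785156)≈0.487305; next y=-2/5·0.472656+1/4·0.487305≈-0.067236
n=3: y≈-0.067236, sp=1, e=sp−y≈1.067236; I≈1.907080, D=e−e_prev≈0.539893; u=1/2·1.067236+1/2·1.907080+1/4·0.539893≈1.622131; next y=-2/5·(-0.067236)+1/4·1.622131≈0.432427
n=4: y≈0.432427, sp=1, e=sp−y≈0.567573; I≈2.474653, D=e−e_prev≈-0.499664; u=1/2·0.567573+1/2·2.474653+1/4·(-0.499664)≈1.396197; next y=-2/5·0.432427+1/4·1.396197≈0.176078
n=5: y≈0.176078, sp=1, e=sp−y≈0.823922; I≈3.298574, D=e−e_prev≈0.256349; u=1/2·0.823922+1/2·3.298574+1/4·0.256349≈2.125335; next y=-2/5·0.176078+1/4·2.125335≈0.460903
n=6: y≈0.460903, sp=1, e=sp−y≈0.539097; I≈3.837672, D=e−e_prev≈-0.284824; u=1/2·0.539097+1/2·3.837672+1/4·(-0.284824)≈2.117179; next y=-2/5·0.460903+1/4·2.117179≈0.344934
n=7: y≈0.344934, sp=1, e=sp−y≈0.655066; I≈4.492738, D=e−e_prev≈0.115969; u=1/2·0.655066+1/2·4.492738+1/4·0.115969≈2.602895; next y=-2/5·0.344934+1/4·2.602895≈0.512750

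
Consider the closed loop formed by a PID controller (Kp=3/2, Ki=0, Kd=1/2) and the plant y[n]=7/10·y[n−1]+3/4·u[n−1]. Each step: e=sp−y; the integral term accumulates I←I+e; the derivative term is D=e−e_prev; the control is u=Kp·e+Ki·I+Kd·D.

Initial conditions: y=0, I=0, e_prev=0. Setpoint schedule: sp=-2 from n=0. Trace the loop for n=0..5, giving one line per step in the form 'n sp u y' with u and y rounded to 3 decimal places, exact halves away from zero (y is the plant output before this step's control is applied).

0 -2 -4.000 0.000
1 -2 3.000 -3.000
2 -2 -4.800 0.150
3 -2 4.065 -3.495
4 -2 -5.952 0.602
5 -2 5.386 -4.042

(exact arithmetic carried between steps; '≈' marks a value shown rounded to 6 d.p. or computed from one; I and e_prev carry over from the previous line; the table rounds u and y to 3 d.p., halves away from zero)
n=0: y=0, sp=-2, e=sp−y=-2; I=-2, D=e−e_prev=-2; u=3/2·(-2)+0·(-2)+1/2·(-2)=-4; next y=7/10·0+3/4·(-4)=-3
n=1: y=-3, sp=-2, e=sp−y=1; I=-1, D=e−e_prev=3; u=3/2·1+0·(-1)+1/2·3=3; next y=7/10·(-3)+3/4·3=0.15
n=2: y=0.15, sp=-2, e=sp−y=-2.15; I=-3.15, D=e−e_prev=-3.15; u=3/2·(-2.15)+0·(-3.15)+1/2·(-3.15)=-4.8; next y=7/10·0.15+3/4·(-4.8)=-3.495
n=3: y=-3.495, sp=-2, e=sp−y=1.495; I=-1.655, D=e−e_prev=3.645; u=3/2·1.495+0·(-1.655)+1/2·3.645=4.065; next y=7/10·(-3.495)+3/4·4.065=0.60225
n=4: y=0.60225, sp=-2, e=sp−y=-2.60225; I=-4.25725, D=e−e_prev=-4.09725; u=3/2·(-2.60225)+0·(-4.25725)+1/2·(-4.09725)=-5.952; next y=7/10·0.60225+3/4·(-5.952)=-4.042425
n=5: y=-4.042425, sp=-2, e=sp−y=2.042425; I=-2.214825, D=e−e_prev=4.644675; u=3/2·2.042425+0·(-2.214825)+1/2·4.644675=5.385975; next y=7/10·(-4.042425)+3/4·5.385975≈1.209784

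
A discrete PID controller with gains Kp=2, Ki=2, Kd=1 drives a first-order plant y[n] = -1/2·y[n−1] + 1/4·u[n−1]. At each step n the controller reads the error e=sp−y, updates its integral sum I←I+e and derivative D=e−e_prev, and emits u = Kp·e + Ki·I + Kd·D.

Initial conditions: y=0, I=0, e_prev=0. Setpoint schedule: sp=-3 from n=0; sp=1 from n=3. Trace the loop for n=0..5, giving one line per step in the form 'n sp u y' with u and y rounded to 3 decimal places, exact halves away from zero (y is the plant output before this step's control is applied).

0 -3 -15.000 0.000
1 -3 0.750 -3.750
2 -3 -30.563 2.063
3 1 38.797 -8.672
4 1 -70.129 14.035
5 1 119.433 -24.550

(exact arithmetic carried between steps; '≈' marks a value shown rounded to 6 d.p. or computed from one; I and e_prev carry over from the previous line; the table rounds u and y to 3 d.p., halves away from zero)
n=0: y=0, sp=-3, e=sp−y=-3; I=-3, D=e−e_prev=-3; u=2·(-3)+2·(-3)+1·(-3)=-15; next y=-1/2·0+1/4·(-15)=-3.75
n=1: y=-3.75, sp=-3, e=sp−y=0.75; I=-2.25, D=e−e_prev=3.75; u=2·0.75+2·(-2.25)+1·3.75=0.75; next y=-1/2·(-3.75)+1/4·0.75=2.0625
n=2: y=2.0625, sp=-3, e=sp−y=-5.0625; I=-7.3125, D=e−e_prev=-5.8125; u=2·(-5.0625)+2·(-7.3125)+1·(-5.8125)=-30.5625; next y=-1/2·2.0625+1/4·(-30.5625)=-8.671875
n=3: y=-8.671875, sp=1, e=sp−y=9.671875; I=2.359375, D=e−e_prev=14.734375; u=2·9.671875+2·2.359375+1·14.734375=38.796875; next y=-1/2·(-8.671875)+1/4·38.796875≈14.035156
n=4: y≈14.035156, sp=1, e=sp−y≈-13.035156; I≈-10.675781, D=e−e_prev≈-22.707031; u=2·(-13.035156)+2·(-10.675781)+1·(-22.707031)≈-70.128906; next y=-1/2·14.035156+1/4·(-70.128906)≈-24.549805
n=5: y≈-24.549805, sp=1, e=sp−y≈25.549805; I≈14.874023, D=e−e_prev≈38.584961; u=2·25.549805+2·14.874023+1·38.584961≈119.432617; next y=-1/2·(-24.549805)+1/4·119.432617≈42.133057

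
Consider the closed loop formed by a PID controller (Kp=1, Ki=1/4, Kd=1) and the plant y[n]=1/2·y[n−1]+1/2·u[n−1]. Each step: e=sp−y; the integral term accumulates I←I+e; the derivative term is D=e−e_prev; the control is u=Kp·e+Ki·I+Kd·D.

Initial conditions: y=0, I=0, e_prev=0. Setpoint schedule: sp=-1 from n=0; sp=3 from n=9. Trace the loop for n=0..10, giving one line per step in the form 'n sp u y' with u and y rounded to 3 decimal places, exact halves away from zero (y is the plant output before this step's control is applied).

0 -1 -2.250 0.000
1 -1 1.031 -1.125
2 -1 -2.488 -0.047
3 -1 1.098 -1.268
4 -1 -2.717 -0.085
5 -1 1.198 -1.401
6 -1 -2.942 -0.101
7 -1 1.329 -1.522
8 -1 -3.168 -0.096
9 3 10.487 -1.632
10 3 -7.525 4.427

(exact arithmetic carried between steps; '≈' marks a value shown rounded to 6 d.p. or computed from one; I and e_prev carry over from the previous line; the table rounds u and y to 3 d.p., halves away from zero)
n=0: y=0, sp=-1, e=sp−y=-1; I=-1, D=e−e_prev=-1; u=1·(-1)+1/4·(-1)+1·(-1)=-2.25; next y=1/2·0+1/2·(-2.25)=-1.125
n=1: y=-1.125, sp=-1, e=sp−y=0.125; I=-0.875, D=e−e_prev=1.125; u=1·0.125+1/4·(-0.875)+1·1.125=1.03125; next y=1/2·(-1.125)+1/2·1.03125=-0.046875
n=2: y=-0.046875, sp=-1, e=sp−y=-0.953125; I=-1.828125, D=e−e_prev=-1.078125; u=1·(-0.953125)+1/4·(-1.828125)+1·(-1.078125)≈-2.488281; next y=1/2·(-0.046875)+1/2·(-2.488281)≈-1.267578
n=3: y≈-1.267578, sp=-1, e=sp−y≈0.267578; I≈-1.560547, D=e−e_prev≈1.220703; u=1·0.267578+1/4·(-1.560547)+1·1.220703≈1.098145; next y=1/2·(-1.267578)+1/2·1.098145≈-0.084717
n=4: y≈-0.084717, sp=-1, e=sp−y≈-0.915283; I≈-2.475830, D=e−e_prev≈-1.182861; u=1·(-0.915283)+1/4·(-2.475830)+1·(-1.182861)≈-2.717102; next y=1/2·(-0.084717)+1/2·(-2.717102)≈-1.400909
n=5: y≈-1.400909, sp=-1, e=sp−y≈0.400909; I≈-2.074921, D=e−e_prev≈1.316193; u=1·0.400909+1/4·(-2.074921)+1·1.316193≈1.198372; next y=1/2·(-1.400909)+1/2·1.198372≈-0.101269
n=6: y≈-0.101269, sp=-1, e=sp−y≈-0.898731; I≈-2.973652, D=e−e_prev≈-1.299641; u=1·(-0.898731)+1/4·(-2.973652)+1·(-1.299641)≈-2.941785; next y=1/2·(-0.101269)+1/2·(-2.941785)≈-1.521527
n=7: y≈-1.521527, sp=-1, e=sp−y≈0.521527; I≈-2.452125, D=e−e_prev≈1.420258; u=1·0.521527+1/4·(-2.452125)+1·1.420258≈1.328754; next y=1/2·(-1.521527)+1/2·1.328754≈-0.096387
n=8: y≈-0.096387, sp=-1, e=sp−y≈-0.903613; I≈-3.355738, D=e−e_prev≈-1.425140; u=1·(-0.903613)+1/4·(-3.355738)+1·(-1.425140)≈-3.167688; next y=1/2·(-0.096387)+1/2·(-3.167688)≈-1.632037
n=9: y≈-1.632037, sp=3, e=sp−y≈4.632037; I≈1.276299, D=e−e_prev≈5.535651; u=1·4.632037+1/4·1.276299+1·5.535651≈10.486763; next y=1/2·(-1.632037)+1/2·10.486763≈4.427363
n=10: y≈4.427363, sp=3, e=sp−y≈-1.427363; I≈-0.151064, D=e−e_prev≈-6.059400; u=1·(-1.427363)+1/4·(-0.151064)+1·(-6.059400)≈-7.524529; next y=1/2·4.427363+1/2·(-7.524529)≈-1.548583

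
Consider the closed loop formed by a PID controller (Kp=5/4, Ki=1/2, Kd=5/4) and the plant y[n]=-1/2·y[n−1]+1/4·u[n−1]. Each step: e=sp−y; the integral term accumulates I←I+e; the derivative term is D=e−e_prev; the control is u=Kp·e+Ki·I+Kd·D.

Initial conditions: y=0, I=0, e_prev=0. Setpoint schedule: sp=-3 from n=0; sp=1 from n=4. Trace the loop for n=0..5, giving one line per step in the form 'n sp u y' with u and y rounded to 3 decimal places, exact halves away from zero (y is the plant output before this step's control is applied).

0 -3 -9.000 0.000
1 -3 0.000 -2.250
2 -3 -13.313 1.125
3 -3 3.891 -3.891
4 1 -10.359 2.918
5 1 13.093 -4.049

(exact arithmetic carried between steps; '≈' marks a value shown rounded to 6 d.p. or computed from one; I and e_prev carry over from the previous line; the table rounds u and y to 3 d.p., halves away from zero)
n=0: y=0, sp=-3, e=sp−y=-3; I=-3, D=e−e_prev=-3; u=5/4·(-3)+1/2·(-3)+5/4·(-3)=-9; next y=-1/2·0+1/4·(-9)=-2.25
n=1: y=-2.25, sp=-3, e=sp−y=-0.75; I=-3.75, D=e−e_prev=2.25; u=5/4·(-0.75)+1/2·(-3.75)+5/4·2.25=0; next y=-1/2·(-2.25)+1/4·0=1.125
n=2: y=1.125, sp=-3, e=sp−y=-4.125; I=-7.875, D=e−e_prev=-3.375; u=5/4·(-4.125)+1/2·(-7.875)+5/4·(-3.375)=-13.3125; next y=-1/2·1.125+1/4·(-13.3125)=-3.890625
n=3: y=-3.890625, sp=-3, e=sp−y=0.890625; I=-6.984375, D=e−e_prev=5.015625; u=5/4·0.890625+1/2·(-6.984375)+5/4·5.015625=3.890625; next y=-1/2·(-3.890625)+1/4·3.890625≈2.917969
n=4: y≈2.917969, sp=1, e=sp−y≈-1.917969; I≈-8.902344, D=e−e_prev≈-2.808594; u=5/4·(-1.917969)+1/2·(-8.902344)+5/4·(-2.808594)≈-10.359375; next y=-1/2·2.917969+1/4·(-10.359375)≈-4.048828
n=5: y≈-4.048828, sp=1, e=sp−y≈5.048828; I≈-3.853516, D=e−e_prev≈6.966797; u=5/4·5.048828+1/2·(-3.853516)+5/4·6.966797≈13.092773; next y=-1/2·(-4.048828)+1/4·13.092773≈5.297607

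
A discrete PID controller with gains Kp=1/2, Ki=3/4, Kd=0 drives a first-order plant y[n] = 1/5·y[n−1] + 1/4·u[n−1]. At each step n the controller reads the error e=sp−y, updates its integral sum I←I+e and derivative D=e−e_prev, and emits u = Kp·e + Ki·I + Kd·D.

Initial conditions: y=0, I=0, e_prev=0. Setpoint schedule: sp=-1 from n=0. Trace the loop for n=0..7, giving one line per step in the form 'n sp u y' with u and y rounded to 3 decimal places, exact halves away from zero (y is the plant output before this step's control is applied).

(exact arithmetic carried between steps; '≈' marks a value shown rounded to 6 d.p. or computed from one; I and e_prev carry over from the previous line; the table rounds u and y to 3 d.p., halves away from zero)
n=0: y=0, sp=-1, e=sp−y=-1; I=-1, D=e−e_prev=-1; u=1/2·(-1)+3/4·(-1)+0·(-1)=-1.25; next y=1/5·0+1/4·(-1.25)=-0.3125
n=1: y=-0.3125, sp=-1, e=sp−y=-0.6875; I=-1.6875, D=e−e_prev=0.3125; u=1/2·(-0.6875)+3/4·(-1.6875)+0·0.3125=-1.609375; next y=1/5·(-0.3125)+1/4·(-1.609375)≈-0.464844
n=2: y≈-0.464844, sp=-1, e=sp−y≈-0.535156; I≈-2.222656, D=e−e_prev≈0.152344; u=1/2·(-0.535156)+3/4·(-2.222656)+0·0.152344≈-1.934570; next y=1/5·(-0.464844)+1/4·(-1.934570)≈-0.576611
n=3: y≈-0.576611, sp=-1, e=sp−y≈-0.423389; I≈-2.646045, D=e−e_prev≈0.111768; u=1/2·(-0.423389)+3/4·(-2.646045)+0·0.111768≈-2.196228; next y=1/5·(-0.576611)+1/4·(-2.196228)≈-0.664379
n=4: y≈-0.664379, sp=-1, e=sp−y≈-0.335621; I≈-2.981666, D=e−e_prev≈0.087768; u=1/2·(-0.335621)+3/4·(-2.981666)+0·0.087768≈-2.404060; next y=1/5·(-0.664379)+1/4·(-2.404060)≈-0.733891
n=5: y≈-0.733891, sp=-1, e=sp−y≈-0.266109; I≈-3.247775, D=e−e_prev≈0.069511; u=1/2·(-0.266109)+3/4·(-3.247775)+0·0.069511≈-2.568886; next y=1/5·(-0.733891)+1/4·(-2.568886)≈-0.789000
n=6: y≈-0.789000, sp=-1, e=sp−y≈-0.211000; I≈-3.458775, D=e−e_prev≈0.055109; u=1/2·(-0.211000)+3/4·(-3.458775)+0·0.055109≈-2.699582; next y=1/5·(-0.789000)+1/4·(-2.699582)≈-0.832695
n=7: y≈-0.832695, sp=-1, e=sp−y≈-0.167305; I≈-3.626080, D=e−e_prev≈0.043696; u=1/2·(-0.167305)+3/4·(-3.626080)+0·0.043696≈-2.803212; next y=1/5·(-0.832695)+1/4·(-2.803212)≈-0.867342

0 -1 -1.250 0.000
1 -1 -1.609 -0.313
2 -1 -1.935 -0.465
3 -1 -2.196 -0.577
4 -1 -2.404 -0.664
5 -1 -2.569 -0.734
6 -1 -2.700 -0.789
7 -1 -2.803 -0.833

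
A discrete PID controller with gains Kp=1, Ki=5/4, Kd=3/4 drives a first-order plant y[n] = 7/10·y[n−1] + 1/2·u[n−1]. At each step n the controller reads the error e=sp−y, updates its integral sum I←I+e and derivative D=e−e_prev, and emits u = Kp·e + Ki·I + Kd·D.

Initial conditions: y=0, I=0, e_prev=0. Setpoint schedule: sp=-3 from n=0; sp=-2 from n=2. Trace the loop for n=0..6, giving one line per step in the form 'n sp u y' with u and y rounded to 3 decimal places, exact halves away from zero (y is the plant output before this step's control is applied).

0 -3 -9.000 0.000
1 -3 3.000 -4.500
2 -2 -4.050 -1.650
3 -2 1.490 -3.180
4 -2 -3.280 -1.481
5 -2 0.932 -2.676
6 -2 -2.926 -1.407

(exact arithmetic carried between steps; '≈' marks a value shown rounded to 6 d.p. or computed from one; I and e_prev carry over from the previous line; the table rounds u and y to 3 d.p., halves away from zero)
n=0: y=0, sp=-3, e=sp−y=-3; I=-3, D=e−e_prev=-3; u=1·(-3)+5/4·(-3)+3/4·(-3)=-9; next y=7/10·0+1/2·(-9)=-4.5
n=1: y=-4.5, sp=-3, e=sp−y=1.5; I=-1.5, D=e−e_prev=4.5; u=1·1.5+5/4·(-1.5)+3/4·4.5=3; next y=7/10·(-4.5)+1/2·3=-1.65
n=2: y=-1.65, sp=-2, e=sp−y=-0.35; I=-1.85, D=e−e_prev=-1.85; u=1·(-0.35)+5/4·(-1.85)+3/4·(-1.85)=-4.05; next y=7/10·(-1.65)+1/2·(-4.05)=-3.18
n=3: y=-3.18, sp=-2, e=sp−y=1.18; I=-0.67, D=e−e_prev=1.53; u=1·1.18+5/4·(-0.67)+3/4·1.53=1.49; next y=7/10·(-3.18)+1/2·1.49=-1.481
n=4: y=-1.481, sp=-2, e=sp−y=-0.519; I=-1.189, D=e−e_prev=-1.699; u=1·(-0.519)+5/4·(-1.189)+3/4·(-1.699)=-3.2795; next y=7/10·(-1.481)+1/2·(-3.2795)=-2.67645
n=5: y=-2.67645, sp=-2, e=sp−y=0.67645; I=-0.51255, D=e−e_prev=1.19545; u=1·0.67645+5/4·(-0.51255)+3/4·1.19545=0.93235; next y=7/10·(-2.67645)+1/2·0.93235=-1.40734
n=6: y=-1.40734, sp=-2, e=sp−y=-0.59266; I=-1.10521, D=e−e_prev=-1.26911; u=1·(-0.59266)+5/4·(-1.10521)+3/4·(-1.26911)=-2.926005; next y=7/10·(-1.40734)+1/2·(-2.926005)≈-2.448141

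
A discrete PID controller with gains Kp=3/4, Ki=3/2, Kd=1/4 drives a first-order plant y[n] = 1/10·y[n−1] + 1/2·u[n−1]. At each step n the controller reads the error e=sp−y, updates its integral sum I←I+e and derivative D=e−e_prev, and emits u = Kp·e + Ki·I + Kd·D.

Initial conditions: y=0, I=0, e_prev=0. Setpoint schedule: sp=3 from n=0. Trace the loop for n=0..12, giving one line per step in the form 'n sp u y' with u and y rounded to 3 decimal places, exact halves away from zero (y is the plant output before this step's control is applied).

0 3 7.500 0.000
1 3 1.875 3.750
2 3 7.781 1.313
3 3 2.930 4.022
4 3 7.461 1.867
5 3 3.496 3.917
6 3 7.077 2.140
7 3 3.891 3.752
8 3 6.744 2.321
9 3 4.197 3.604
10 3 6.475 2.459
11 3 4.439 3.483
12 3 6.259 2.568

(exact arithmetic carried between steps; '≈' marks a value shown rounded to 6 d.p. or computed from one; I and e_prev carry over from the previous line; the table rounds u and y to 3 d.p., halves away from zero)
n=0: y=0, sp=3, e=sp−y=3; I=3, D=e−e_prev=3; u=3/4·3+3/2·3+1/4·3=7.5; next y=1/10·0+1/2·7.5=3.75
n=1: y=3.75, sp=3, e=sp−y=-0.75; I=2.25, D=e−e_prev=-3.75; u=3/4·(-0.75)+3/2·2.25+1/4·(-3.75)=1.875; next y=1/10·3.75+1/2·1.875=1.3125
n=2: y=1.3125, sp=3, e=sp−y=1.6875; I=3.9375, D=e−e_prev=2.4375; u=3/4·1.6875+3/2·3.9375+1/4·2.4375=7.78125; next y=1/10·1.3125+1/2·7.78125=4.021875
n=3: y=4.021875, sp=3, e=sp−y=-1.021875; I=2.915625, D=e−e_prev=-2.709375; u=3/4·(-1.021875)+3/2·2.915625+1/4·(-2.709375)≈2.929688; next y=1/10·4.021875+1/2·2.929688≈1.867031
n=4: y≈1.867031, sp=3, e=sp−y≈1.132969; I≈4.048594, D=e−e_prev≈2.154844; u=3/4·1.132969+3/2·4.048594+1/4·2.154844≈7.461328; next y=1/10·1.867031+1/2·7.461328≈3.917367
n=5: y≈3.917367, sp=3, e=sp−y≈-0.917367; I≈3.131227, D=e−e_prev≈-2.050336; u=3/4·(-0.917367)+3/2·3.131227+1/4·(-2.050336)≈3.496230; next y=1/10·3.917367+1/2·3.496230≈2.139852
n=6: y≈2.139852, sp=3, e=sp−y≈0.860148; I≈3.991375, D=e−e_prev≈1.777515; u=3/4·0.860148+3/2·3.991375+1/4·1.777515≈7.076552; next y=1/10·2.139852+1/2·7.076552≈3.752261
n=7: y≈3.752261, sp=3, e=sp−y≈-0.752261; I≈3.239114, D=e−e_prev≈-1.612409; u=3/4·(-0.752261)+3/2·3.239114+1/4·(-1.612409)≈3.891372; next y=1/10·3.752261+1/2·3.891372≈2.320912
n=8: y≈2.320912, sp=3, e=sp−y≈0.679088; I≈3.918201, D=e−e_prev≈1.431349; u=3/4·0.679088+3/2·3.918201+1/4·1.431349≈6.744455; next y=1/10·2.320912+1/2·6.744455≈3.604319
n=9: y≈3.604319, sp=3, e=sp−y≈-0.604319; I≈3.313883, D=e−e_prev≈-1.283407; u=3/4·(-0.604319)+3/2·3.313883+1/4·(-1.283407)≈4.196733; next y=1/10·3.604319+1/2·4.196733≈2.458798
n=10: y≈2.458798, sp=3, e=sp−y≈0.541202; I≈3.855084, D=e−e_prev≈1.145520; u=3/4·0.541202+3/2·3.855084+1/4·1.145520≈6.474907; next y=1/10·2.458798+1/2·6.474907≈3.483334
n=11: y≈3.483334, sp=3, e=sp−y≈-0.483334; I≈3.371751, D=e−e_prev≈-1.024535; u=3/4·(-0.483334)+3/2·3.371751+1/4·(-1.024535)≈4.438992; next y=1/10·3.483334+1/2·4.438992≈2.567829
n=12: y≈2.567829, sp=3, e=sp−y≈0.432171; I≈3.803921, D=e−e_prev≈0.915504; u=3/4·0.432171+3/2·3.803921+1/4·0.915504≈6.258886; next y=1/10·2.567829+1/2·6.258886≈3.386226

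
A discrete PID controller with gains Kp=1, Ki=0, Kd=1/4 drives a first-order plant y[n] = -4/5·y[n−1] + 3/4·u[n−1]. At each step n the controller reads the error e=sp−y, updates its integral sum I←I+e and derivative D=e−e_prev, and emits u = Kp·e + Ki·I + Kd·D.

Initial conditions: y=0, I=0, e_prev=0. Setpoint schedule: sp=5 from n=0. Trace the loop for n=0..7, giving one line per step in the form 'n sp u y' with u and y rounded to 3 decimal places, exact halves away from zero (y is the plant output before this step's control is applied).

0 5 6.250 0.000
1 5 -0.859 4.688
2 5 11.665 -4.395
3 5 -11.429 12.264
4 5 31.045 -18.383
5 5 -47.084 37.991
6 5 96.630 -65.706
7 5 -167.723 125.037

(exact arithmetic carried between steps; '≈' marks a value shown rounded to 6 d.p. or computed from one; I and e_prev carry over from the previous line; the table rounds u and y to 3 d.p., halves away from zero)
n=0: y=0, sp=5, e=sp−y=5; I=5, D=e−e_prev=5; u=1·5+0·5+1/4·5=6.25; next y=-4/5·0+3/4·6.25=4.6875
n=1: y=4.6875, sp=5, e=sp−y=0.3125; I=5.3125, D=e−e_prev=-4.6875; u=1·0.3125+0·5.3125+1/4·(-4.6875)=-0.859375; next y=-4/5·4.6875+3/4·(-0.859375)≈-4.394531
n=2: y≈-4.394531, sp=5, e=sp−y≈9.394531; I≈14.707031, D=e−e_prev≈9.082031; u=1·9.394531+0·14.707031+1/4·9.082031≈11.665039; next y=-4/5·(-4.394531)+3/4·11.665039≈12.264404
n=3: y≈12.264404, sp=5, e=sp−y≈-7.264404; I≈7.442627, D=e−e_prev≈-16.658936; u=1·(-7.264404)+0·7.442627+1/4·(-16.658936)≈-11.429138; next y=-4/5·12.264404+3/4·(-11.429138)≈-18.383377
n=4: y≈-18.383377, sp=5, e=sp−y≈23.383377; I≈30.826004, D=e−e_prev≈30.647781; u=1·23.383377+0·30.826004+1/4·30.647781≈31.045322; next y=-4/5·(-18.383377)+3/4·31.045322≈37.990693
n=5: y≈37.990693, sp=5, e=sp−y≈-32.990693; I≈-2.164689, D=e−e_prev≈-56.374071; u=1·(-32.990693)+0·(-2.164689)+1/4·(-56.374071)≈-47.084211; next y=-4/5·37.990693+3/4·(-47.084211)≈-65.705713
n=6: y≈-65.705713, sp=5, e=sp−y≈70.705713; I≈68.541024, D=e−e_prev≈103.696407; u=1·70.705713+0·68.541024+1/4·103.696407≈96.629815; next y=-4/5·(-65.705713)+3/4·96.629815≈125.036932
n=7: y≈125.036932, sp=5, e=sp−y≈-120.036932; I≈-51.495908, D=e−e_prev≈-190.742645; u=1·(-120.036932)+0·(-51.495908)+1/4·(-190.742645)≈-167.722593; next y=-4/5·125.036932+3/4·(-167.722593)≈-225.821490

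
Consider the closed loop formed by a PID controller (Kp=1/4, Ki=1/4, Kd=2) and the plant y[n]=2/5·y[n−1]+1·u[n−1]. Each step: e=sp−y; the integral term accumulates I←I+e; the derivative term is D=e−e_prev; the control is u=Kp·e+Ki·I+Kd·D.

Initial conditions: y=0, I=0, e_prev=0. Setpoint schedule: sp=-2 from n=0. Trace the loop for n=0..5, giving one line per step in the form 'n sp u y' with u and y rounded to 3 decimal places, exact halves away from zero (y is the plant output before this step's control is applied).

0 -2 -5.000 0.000
1 -2 11.000 -5.000
2 -2 -33.250 9.000
3 -2 88.625 -29.650
4 -2 -247.800 76.765
5 -2 679.986 -217.094

(exact arithmetic carried between steps; '≈' marks a value shown rounded to 6 d.p. or computed from one; I and e_prev carry over from the previous line; the table rounds u and y to 3 d.p., halves away from zero)
n=0: y=0, sp=-2, e=sp−y=-2; I=-2, D=e−e_prev=-2; u=1/4·(-2)+1/4·(-2)+2·(-2)=-5; next y=2/5·0+1·(-5)=-5
n=1: y=-5, sp=-2, e=sp−y=3; I=1, D=e−e_prev=5; u=1/4·3+1/4·1+2·5=11; next y=2/5·(-5)+1·11=9
n=2: y=9, sp=-2, e=sp−y=-11; I=-10, D=e−e_prev=-14; u=1/4·(-11)+1/4·(-10)+2·(-14)=-33.25; next y=2/5·9+1·(-33.25)=-29.65
n=3: y=-29.65, sp=-2, e=sp−y=27.65; I=17.65, D=e−e_prev=38.65; u=1/4·27.65+1/4·17.65+2·38.65=88.625; next y=2/5·(-29.65)+1·88.625=76.765
n=4: y=76.765, sp=-2, e=sp−y=-78.765; I=-61.115, D=e−e_prev=-106.415; u=1/4·(-78.765)+1/4·(-61.115)+2·(-106.415)=-247.8; next y=2/5·76.765+1·(-247.8)=-217.094
n=5: y=-217.094, sp=-2, e=sp−y=215.094; I=153.979, D=e−e_prev=293.859; u=1/4·215.094+1/4·153.979+2·293.859=679.98625; next y=2/5·(-217.094)+1·679.98625=593.14865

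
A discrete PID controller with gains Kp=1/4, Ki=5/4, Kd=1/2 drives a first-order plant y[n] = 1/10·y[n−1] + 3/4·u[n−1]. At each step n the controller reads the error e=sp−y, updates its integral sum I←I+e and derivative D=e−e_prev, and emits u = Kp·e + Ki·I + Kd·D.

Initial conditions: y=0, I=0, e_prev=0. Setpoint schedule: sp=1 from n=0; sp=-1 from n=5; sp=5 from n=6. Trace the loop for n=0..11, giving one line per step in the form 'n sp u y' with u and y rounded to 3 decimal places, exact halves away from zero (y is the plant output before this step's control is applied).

0 1 2.000 0.000
1 1 -0.250 1.500
2 1 2.950 -0.038
3 1 -1.014 2.209
4 1 4.095 -0.540
5 -1 -6.469 3.017
6 5 18.423 -4.550
7 5 -12.247 13.362
8 5 28.679 -7.849
9 5 -23.012 20.724
10 5 43.441 -15.187
11 5 -41.779 31.062

(exact arithmetic carried between steps; '≈' marks a value shown rounded to 6 d.p. or computed from one; I and e_prev carry over from the previous line; the table rounds u and y to 3 d.p., halves away from zero)
n=0: y=0, sp=1, e=sp−y=1; I=1, D=e−e_prev=1; u=1/4·1+5/4·1+1/2·1=2; next y=1/10·0+3/4·2=1.5
n=1: y=1.5, sp=1, e=sp−y=-0.5; I=0.5, D=e−e_prev=-1.5; u=1/4·(-0.5)+5/4·0.5+1/2·(-1.5)=-0.25; next y=1/10·1.5+3/4·(-0.25)=-0.0375
n=2: y=-0.0375, sp=1, e=sp−y=1.0375; I=1.5375, D=e−e_prev=1.5375; u=1/4·1.0375+5/4·1.5375+1/2·1.5375=2.95; next y=1/10·(-0.0375)+3/4·2.95=2.20875
n=3: y=2.20875, sp=1, e=sp−y=-1.20875; I=0.32875, D=e−e_prev=-2.24625; u=1/4·(-1.20875)+5/4·0.32875+1/2·(-2.24625)=-1.014375; next y=1/10·2.20875+3/4·(-1.014375)≈-0.539906
n=4: y≈-0.539906, sp=1, e=sp−y≈1.539906; I≈1.868656, D=e−e_prev≈2.748656; u=1/4·1.539906+5/4·1.868656+1/2·2.748656≈4.095125; next y=1/10·(-0.539906)+3/4·4.095125≈3.017353
n=5: y≈3.017353, sp=-1, e=sp−y≈-4.017353; I≈-2.148697, D=e−e_prev≈-5.557259; u=1/4·(-4.017353)+5/4·(-2.148697)+1/2·(-5.557259)≈-6.468839; next y=1/10·3.017353+3/4·(-6.468839)≈-4.549894
n=6: y≈-4.549894, sp=5, e=sp−y≈9.549894; I≈7.401197, D=e−e_prev≈13.567247; u=1/4·9.549894+5/4·7.401197+1/2·13.567247≈18.422593; next y=1/10·(-4.549894)+3/4·18.422593≈13.361956
n=7: y≈13.361956, sp=5, e=sp−y≈-8.361956; I≈-0.960759, D=e−e_prev≈-17.911850; u=1/4·(-8.361956)+5/4·(-0.960759)+1/2·(-17.911850)≈-12.247362; next y=1/10·13.361956+3/4·(-12.247362)≈-7.849326
n=8: y≈-7.849326, sp=5, e=sp−y≈12.849326; I≈11.888567, D=e−e_prev≈21.211282; u=1/4·12.849326+5/4·11.888567+1/2·21.211282≈28.678681; next y=1/10·(-7.849326)+3/4·28.678681≈20.724078
n=9: y≈20.724078, sp=5, e=sp−y≈-15.724078; I≈-3.835511, D=e−e_prev≈-28.573404; u=1/4·(-15.724078)+5/4·(-3.835511)+1/2·(-28.573404)≈-23.012111; next y=1/10·20.724078+3/4·(-23.012111)≈-15.186675
n=10: y≈-15.186675, sp=5, e=sp−y≈20.186675; I≈16.351164, D=e−e_prev≈35.910754; u=1/4·20.186675+5/4·16.351164+1/2·35.910754≈43.441001; next y=1/10·(-15.186675)+3/4·43.441001≈31.062083
n=11: y≈31.062083, sp=5, e=sp−y≈-26.062083; I≈-9.710919, D=e−e_prev≈-46.248758; u=1/4·(-26.062083)+5/4·(-9.710919)+1/2·(-46.248758)≈-41.778549; next y=1/10·31.062083+3/4·(-41.778549)≈-28.227703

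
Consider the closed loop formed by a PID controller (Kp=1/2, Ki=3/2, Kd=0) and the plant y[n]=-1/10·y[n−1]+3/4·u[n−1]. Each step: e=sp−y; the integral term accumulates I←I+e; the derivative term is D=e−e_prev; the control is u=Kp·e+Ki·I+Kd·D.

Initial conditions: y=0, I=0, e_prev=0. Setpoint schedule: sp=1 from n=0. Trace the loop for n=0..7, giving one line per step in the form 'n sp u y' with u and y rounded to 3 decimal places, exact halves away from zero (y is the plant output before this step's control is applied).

(exact arithmetic carried between steps; '≈' marks a value shown rounded to 6 d.p. or computed from one; I and e_prev carry over from the previous line; the table rounds u and y to 3 d.p., halves away from zero)
n=0: y=0, sp=1, e=sp−y=1; I=1, D=e−e_prev=1; u=1/2·1+3/2·1+0·1=2; next y=-1/10·0+3/4·2=1.5
n=1: y=1.5, sp=1, e=sp−y=-0.5; I=0.5, D=e−e_prev=-1.5; u=1/2·(-0.5)+3/2·0.5+0·(-1.5)=0.5; next y=-1/10·1.5+3/4·0.5=0.225
n=2: y=0.225, sp=1, e=sp−y=0.775; I=1.275, D=e−e_prev=1.275; u=1/2·0.775+3/2·1.275+0·1.275=2.3; next y=-1/10·0.225+3/4·2.3=1.7025
n=3: y=1.7025, sp=1, e=sp−y=-0.7025; I=0.5725, D=e−e_prev=-1.4775; u=1/2·(-0.7025)+3/2·0.5725+0·(-1.4775)=0.5075; next y=-1/10·1.7025+3/4·0.5075=0.210375
n=4: y=0.210375, sp=1, e=sp−y=0.789625; I=1.362125, D=e−e_prev=1.492125; u=1/2·0.789625+3/2·1.362125+0·1.492125=2.438; next y=-1/10·0.210375+3/4·2.438≈1.807463
n=5: y≈1.807463, sp=1, e=sp−y≈-0.807463; I≈0.554663, D=e−e_prev≈-1.597088; u=1/2·(-0.807463)+3/2·0.554663+0·(-1.597088)≈0.428263; next y=-1/10·1.807463+3/4·0.428263≈0.140451
n=6: y≈0.140451, sp=1, e=sp−y≈0.859549; I≈1.414212, D=e−e_prev≈1.667012; u=1/2·0.859549+3/2·1.414212+0·1.667012≈2.551093; next y=-1/10·0.140451+3/4·2.551093≈1.899274
n=7: y≈1.899274, sp=1, e=sp−y≈-0.899274; I≈0.514938, D=e−e_prev≈-1.758824; u=1/2·(-0.899274)+3/2·0.514938+0·(-1.758824)≈0.322769; next y=-1/10·1.899274+3/4·0.322769≈0.052149

0 1 2.000 0.000
1 1 0.500 1.500
2 1 2.300 0.225
3 1 0.508 1.703
4 1 2.438 0.210
5 1 0.428 1.807
6 1 2.551 0.140
7 1 0.323 1.899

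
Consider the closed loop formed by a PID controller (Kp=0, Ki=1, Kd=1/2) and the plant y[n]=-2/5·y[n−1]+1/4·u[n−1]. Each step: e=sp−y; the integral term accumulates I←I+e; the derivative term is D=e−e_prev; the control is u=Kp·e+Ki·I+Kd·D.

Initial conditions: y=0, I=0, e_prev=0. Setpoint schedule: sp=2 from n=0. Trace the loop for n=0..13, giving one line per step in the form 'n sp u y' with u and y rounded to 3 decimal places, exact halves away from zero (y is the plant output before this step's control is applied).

0 2 3.000 0.000
1 2 2.875 0.750
2 2 4.997 0.419
3 2 5.418 1.082
4 2 6.908 0.922
5 2 7.251 1.358
6 2 8.244 1.270
7 2 8.505 1.553
8 2 9.166 1.505
9 2 9.360 1.690
10 2 9.801 1.664
11 2 9.943 1.785
12 2 10.238 1.772
13 2 10.342 1.851

(exact arithmetic carried between steps; '≈' marks a value shown rounded to 6 d.p. or computed from one; I and e_prev carry over from the previous line; the table rounds u and y to 3 d.p., halves away from zero)
n=0: y=0, sp=2, e=sp−y=2; I=2, D=e−e_prev=2; u=0·2+1·2+1/2·2=3; next y=-2/5·0+1/4·3=0.75
n=1: y=0.75, sp=2, e=sp−y=1.25; I=3.25, D=e−e_prev=-0.75; u=0·1.25+1·3.25+1/2·(-0.75)=2.875; next y=-2/5·0.75+1/4·2.875=0.41875
n=2: y=0.41875, sp=2, e=sp−y=1.58125; I=4.83125, D=e−e_prev=0.33125; u=0·1.58125+1·4.83125+1/2·0.33125=4.996875; next y=-2/5·0.41875+1/4·4.996875≈1.081719
n=3: y≈1.081719, sp=2, e=sp−y≈0.918281; I≈5.749531, D=e−e_prev≈-0.662969; u=0·0.918281+1·5.749531+1/2·(-0.662969)≈5.418047; next y=-2/5·1.081719+1/4·5.418047≈0.921824
n=4: y≈0.921824, sp=2, e=sp−y≈1.078176; I≈6.827707, D=e−e_prev≈0.159895; u=0·1.078176+1·6.827707+1/2·0.159895≈6.907654; next y=-2/5·0.921824+1/4·6.907654≈1.358184
n=5: y≈1.358184, sp=2, e=sp−y≈0.641816; I≈7.469523, D=e−e_prev≈-0.436360; u=0·0.641816+1·7.469523+1/2·(-0.436360)≈7.251343; next y=-2/5·1.358184+1/4·7.251343≈1.269562
n=6: y≈1.269562, sp=2, e=sp−y≈0.730438; I≈8.199961, D=e−e_prev≈0.088622; u=0·0.730438+1·8.199961+1/2·0.088622≈8.244272; next y=-2/5·1.269562+1/4·8.244272≈1.553243
n=7: y≈1.553243, sp=2, e=sp−y≈0.446757; I≈8.646718, D=e−e_prev≈-0.283681; u=0·0.446757+1·8.646718+1/2·(-0.283681)≈8.504877; next y=-2/5·1.553243+1/4·8.504877≈1.504922
n=8: y≈1.504922, sp=2, e=sp−y≈0.495078; I≈9.141796, D=e−e_prev≈0.048321; u=0·0.495078+1·9.141796+1/2·0.048321≈9.165956; next y=-2/5·1.504922+1/4·9.165956≈1.689520
n=9: y≈1.689520, sp=2, e=sp−y≈0.310480; I≈9.452276, D=e−e_prev≈-0.184598; u=0·0.310480+1·9.452276+1/2·(-0.184598)≈9.359977; next y=-2/5·1.689520+1/4·9.359977≈1.664186
n=10: y≈1.664186, sp=2, e=sp−y≈0.335814; I≈9.788089, D=e−e_prev≈0.025334; u=0·0.335814+1·9.788089+1/2·0.025334≈9.800757; next y=-2/5·1.664186+1/4·9.800757≈1.784515
n=11: y≈1.784515, sp=2, e=sp−y≈0.215485; I≈10.003575, D=e−e_prev≈-0.120329; u=0·0.215485+1·10.003575+1/2·(-0.120329)≈9.943410; next y=-2/5·1.784515+1/4·9.943410≈1.772047
n=12: y≈1.772047, sp=2, e=sp−y≈0.227953; I≈10.231528, D=e−e_prev≈0.012468; u=0·0.227953+1·10.231528+1/2·0.012468≈10.237762; next y=-2/5·1.772047+1/4·10.237762≈1.850622
n=13: y≈1.850622, sp=2, e=sp−y≈0.149378; I≈10.380906, D=e−e_prev≈-0.078575; u=0·0.149378+1·10.380906+1/2·(-0.078575)≈10.341619; next y=-2/5·1.850622+1/4·10.341619≈1.845156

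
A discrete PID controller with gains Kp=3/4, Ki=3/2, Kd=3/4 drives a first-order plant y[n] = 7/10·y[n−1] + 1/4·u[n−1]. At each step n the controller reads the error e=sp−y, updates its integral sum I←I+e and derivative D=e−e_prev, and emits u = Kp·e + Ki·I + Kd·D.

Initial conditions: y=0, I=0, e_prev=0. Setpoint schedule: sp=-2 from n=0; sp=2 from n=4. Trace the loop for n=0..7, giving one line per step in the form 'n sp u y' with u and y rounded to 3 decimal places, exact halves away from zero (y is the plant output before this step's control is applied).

0 -2 -6.000 0.000
1 -2 -3.000 -1.500
2 -2 -3.975 -1.800
3 -2 -3.139 -2.254
4 2 9.227 -2.362
5 2 3.643 0.653
6 2 5.780 1.368
7 2 4.160 2.403

(exact arithmetic carried between steps; '≈' marks a value shown rounded to 6 d.p. or computed from one; I and e_prev carry over from the previous line; the table rounds u and y to 3 d.p., halves away from zero)
n=0: y=0, sp=-2, e=sp−y=-2; I=-2, D=e−e_prev=-2; u=3/4·(-2)+3/2·(-2)+3/4·(-2)=-6; next y=7/10·0+1/4·(-6)=-1.5
n=1: y=-1.5, sp=-2, e=sp−y=-0.5; I=-2.5, D=e−e_prev=1.5; u=3/4·(-0.5)+3/2·(-2.5)+3/4·1.5=-3; next y=7/10·(-1.5)+1/4·(-3)=-1.8
n=2: y=-1.8, sp=-2, e=sp−y=-0.2; I=-2.7, D=e−e_prev=0.3; u=3/4·(-0.2)+3/2·(-2.7)+3/4·0.3=-3.975; next y=7/10·(-1.8)+1/4·(-3.975)=-2.25375
n=3: y=-2.25375, sp=-2, e=sp−y=0.25375; I=-2.44625, D=e−e_prev=0.45375; u=3/4·0.25375+3/2·(-2.44625)+3/4·0.45375=-3.13875; next y=7/10·(-2.25375)+1/4·(-3.13875)≈-2.362313
n=4: y≈-2.362313, sp=2, e=sp−y≈4.362313; I≈1.916063, D=e−e_prev≈4.108563; u=3/4·4.362313+3/2·1.916063+3/4·4.108563≈9.22725; next y=7/10·(-2.362313)+1/4·9.22725≈0.653194
n=5: y≈0.653194, sp=2, e=sp−y≈1.346806; I≈3.262869, D=e−e_prev≈-3.015506; u=3/4·1.346806+3/2·3.262869+3/4·(-3.015506)≈3.642778; next y=7/10·0.653194+1/4·3.642778≈1.367930
n=6: y≈1.367930, sp=2, e=sp−y≈0.632070; I≈3.894939, D=e−e_prev≈-0.714736; u=3/4·0.632070+3/2·3.894939+3/4·(-0.714736)≈5.780408; next y=7/10·1.367930+1/4·5.780408≈2.402653
n=7: y≈2.402653, sp=2, e=sp−y≈-0.402653; I≈3.492285, D=e−e_prev≈-1.034723; u=3/4·(-0.402653)+3/2·3.492285+3/4·(-1.034723)≈4.160396; next y=7/10·2.402653+1/4·4.160396≈2.721956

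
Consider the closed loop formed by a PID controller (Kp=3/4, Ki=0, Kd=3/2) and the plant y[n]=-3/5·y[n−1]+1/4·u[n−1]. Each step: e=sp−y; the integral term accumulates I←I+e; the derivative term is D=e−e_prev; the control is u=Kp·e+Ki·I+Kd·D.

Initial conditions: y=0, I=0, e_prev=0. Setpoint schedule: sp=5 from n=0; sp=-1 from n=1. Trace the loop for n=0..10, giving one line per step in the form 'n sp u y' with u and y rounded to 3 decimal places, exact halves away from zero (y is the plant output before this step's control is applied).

(exact arithmetic carried between steps; '≈' marks a value shown rounded to 6 d.p. or computed from one; I and e_prev carry over from the previous line; the table rounds u and y to 3 d.p., halves away from zero)
n=0: y=0, sp=5, e=sp−y=5; I=5, D=e−e_prev=5; u=3/4·5+0·5+3/2·5=11.25; next y=-3/5·0+1/4·11.25=2.8125
n=1: y=2.8125, sp=-1, e=sp−y=-3.8125; I=1.1875, D=e−e_prev=-8.8125; u=3/4·(-3.8125)+0·1.1875+3/2·(-8.8125)=-16.078125; next y=-3/5·2.8125+1/4·(-16.078125)≈-5.707031
n=2: y≈-5.707031, sp=-1, e=sp−y≈4.707031; I≈5.894531, D=e−e_prev≈8.519531; u=3/4·4.707031+0·5.894531+3/2·8.519531≈16.309570; next y=-3/5·(-5.707031)+1/4·16.309570≈7.501611
n=3: y≈7.501611, sp=-1, e=sp−y≈-8.501611; I≈-2.607080, D=e−e_prev≈-13.208643; u=3/4·(-8.501611)+0·(-2.607080)+3/2·(-13.208643)≈-26.189172; next y=-3/5·7.501611+1/4·(-26.189172)≈-11.048260
n=4: y≈-11.048260, sp=-1, e=sp−y≈10.048260; I≈7.441180, D=e−e_prev≈18.549871; u=3/4·10.048260+0·7.441180+3/2·18.549871≈35.361002; next y=-3/5·(-11.048260)+1/4·35.361002≈15.469206
n=5: y≈15.469206, sp=-1, e=sp−y≈-16.469206; I≈-9.028027, D=e−e_prev≈-26.517466; u=3/4·(-16.469206)+0·(-9.028027)+3/2·(-26.517466)≈-52.128104; next y=-3/5·15.469206+1/4·(-52.128104)≈-22.313550
n=6: y≈-22.313550, sp=-1, e=sp−y≈21.313550; I≈12.285523, D=e−e_prev≈37.782756; u=3/4·21.313550+0·12.285523+3/2·37.782756≈72.659297; next y=-3/5·(-22.313550)+1/4·72.659297≈31.552954
n=7: y≈31.552954, sp=-1, e=sp−y≈-32.552954; I≈-20.267431, D=e−e_prev≈-53.866504; u=3/4·(-32.552954)+0·(-20.267431)+3/2·(-53.866504)≈-105.214472; next y=-3/5·31.552954+1/4·(-105.214472)≈-45.235390
n=8: y≈-45.235390, sp=-1, e=sp−y≈44.235390; I≈23.967960, D=e−e_prev≈76.788344; u=3/4·44.235390+0·23.967960+3/2·76.788344≈148.359059; next y=-3/5·(-45.235390)+1/4·148.359059≈64.230999
n=9: y≈64.230999, sp=-1, e=sp−y≈-65.230999; I≈-41.263040, D=e−e_prev≈-109.466389; u=3/4·(-65.230999)+0·(-41.263040)+3/2·(-109.466389)≈-213.122833; next y=-3/5·64.230999+1/4·(-213.122833)≈-91.819308
n=10: y≈-91.819308, sp=-1, e=sp−y≈90.819308; I≈49.556268, D=e−e_prev≈156.050307; u=3/4·90.819308+0·49.556268+3/2·156.050307≈302.189941; next y=-3/5·(-91.819308)+1/4·302.189941≈130.639070

0 5 11.250 0.000
1 -1 -16.078 2.813
2 -1 16.310 -5.707
3 -1 -26.189 7.502
4 -1 35.361 -11.048
5 -1 -52.128 15.469
6 -1 72.659 -22.314
7 -1 -105.214 31.553
8 -1 148.359 -45.235
9 -1 -213.123 64.231
10 -1 302.190 -91.819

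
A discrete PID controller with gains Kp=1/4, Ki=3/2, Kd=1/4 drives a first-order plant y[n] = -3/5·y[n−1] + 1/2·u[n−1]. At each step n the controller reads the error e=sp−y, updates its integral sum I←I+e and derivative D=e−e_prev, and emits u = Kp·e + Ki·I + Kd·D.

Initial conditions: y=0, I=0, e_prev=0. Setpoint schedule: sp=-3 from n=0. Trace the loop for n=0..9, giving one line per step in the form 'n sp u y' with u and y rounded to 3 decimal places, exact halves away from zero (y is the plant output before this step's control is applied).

(exact arithmetic carried between steps; '≈' marks a value shown rounded to 6 d.p. or computed from one; I and e_prev carry over from the previous line; the table rounds u and y to 3 d.p., halves away from zero)
n=0: y=0, sp=-3, e=sp−y=-3; I=-3, D=e−e_prev=-3; u=1/4·(-3)+3/2·(-3)+1/4·(-3)=-6; next y=-3/5·0+1/2·(-6)=-3
n=1: y=-3, sp=-3, e=sp−y=0; I=-3, D=e−e_prev=3; u=1/4·0+3/2·(-3)+1/4·3=-3.75; next y=-3/5·(-3)+1/2·(-3.75)=-0.075
n=2: y=-0.075, sp=-3, e=sp−y=-2.925; I=-5.925, D=e−e_prev=-2.925; u=1/4·(-2.925)+3/2·(-5.925)+1/4·(-2.925)=-10.35; next y=-3/5·(-0.075)+1/2·(-10.35)=-5.13
n=3: y=-5.13, sp=-3, e=sp−y=2.13; I=-3.795, D=e−e_prev=5.055; u=1/4·2.13+3/2·(-3.795)+1/4·5.055=-3.89625; next y=-3/5·(-5.13)+1/2·(-3.89625)=1.129875
n=4: y=1.129875, sp=-3, e=sp−y=-4.129875; I=-7.924875, D=e−e_prev=-6.259875; u=1/4·(-4.129875)+3/2·(-7.924875)+1/4·(-6.259875)=-14.48475; next y=-3/5·1.129875+1/2·(-14.48475)=-7.9203
n=5: y=-7.9203, sp=-3, e=sp−y=4.9203; I=-3.004575, D=e−e_prev=9.050175; u=1/4·4.9203+3/2·(-3.004575)+1/4·9.050175≈-1.014244; next y=-3/5·(-7.9203)+1/2·(-1.014244)≈4.245058
n=6: y≈4.245058, sp=-3, e=sp−y≈-7.245058; I≈-10.249633, D=e−e_prev≈-12.165358; u=1/4·(-7.245058)+3/2·(-10.249633)+1/4·(-12.165358)≈-20.227054; next y=-3/5·4.245058+1/2·(-20.227054)≈-12.660562
n=7: y≈-12.660562, sp=-3, e=sp−y≈9.660562; I≈-0.589071, D=e−e_prev≈16.905620; u=1/4·9.660562+3/2·(-0.589071)+1/4·16.905620≈5.757938; next y=-3/5·(-12.660562)+1/2·5.757938≈10.475306
n=8: y≈10.475306, sp=-3, e=sp−y≈-13.475306; I≈-14.064378, D=e−e_prev≈-23.135868; u=1/4·(-13.475306)+3/2·(-14.064378)+1/4·(-23.135868)≈-30.249360; next y=-3/5·10.475306+1/2·(-30.249360)≈-21.409864
n=9: y≈-21.409864, sp=-3, e=sp−y≈18.409864; I≈4.345486, D=e−e_prev≈31.885170; u=1/4·18.409864+3/2·4.345486+1/4·31.885170≈19.091988; next y=-3/5·(-21.409864)+1/2·19.091988≈22.391912

0 -3 -6.000 0.000
1 -3 -3.750 -3.000
2 -3 -10.350 -0.075
3 -3 -3.896 -5.130
4 -3 -14.485 1.130
5 -3 -1.014 -7.920
6 -3 -20.227 4.245
7 -3 5.758 -12.661
8 -3 -30.249 10.475
9 -3 19.092 -21.410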